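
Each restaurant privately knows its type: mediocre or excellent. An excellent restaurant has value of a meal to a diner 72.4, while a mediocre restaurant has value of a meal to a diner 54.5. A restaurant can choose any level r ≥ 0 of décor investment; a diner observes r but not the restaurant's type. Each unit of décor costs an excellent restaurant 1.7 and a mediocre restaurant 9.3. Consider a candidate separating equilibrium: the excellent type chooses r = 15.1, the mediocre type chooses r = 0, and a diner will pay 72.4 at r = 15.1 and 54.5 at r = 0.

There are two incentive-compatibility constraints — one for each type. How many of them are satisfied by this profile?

Mediocre type: stay at 0 → 54.5; mimic → 72.4 − 9.3 × 15.1 = -68.03. IC holds (54.5 ≥ -68.03).
Excellent type: signal → 72.4 − 1.7 × 15.1 = 46.73; deviate to 0 → 54.5. IC fails (46.73 < 54.5).
1 of 2 constraints hold, so this profile is not an equilibrium.

1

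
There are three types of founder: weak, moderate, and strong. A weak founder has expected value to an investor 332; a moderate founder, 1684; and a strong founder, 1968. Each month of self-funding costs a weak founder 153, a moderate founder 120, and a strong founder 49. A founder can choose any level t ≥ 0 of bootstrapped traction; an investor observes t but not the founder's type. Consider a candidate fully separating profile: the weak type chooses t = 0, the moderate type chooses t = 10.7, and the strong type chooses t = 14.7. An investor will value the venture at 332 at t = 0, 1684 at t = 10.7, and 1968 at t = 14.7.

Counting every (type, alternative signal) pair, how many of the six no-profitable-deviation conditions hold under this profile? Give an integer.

Moderate (own payoff 1684 − 120×10.7 = 400): to t=0 gives 332 → no gain ✓; to t=14.7 gives 1968 − 120×14.7 = 204 → no gain ✓.
Weak (own payoff 332): to t=10.7 gives 1684 − 153×10.7 = 46.9 → no gain ✓; to t=14.7 gives 1968 − 153×14.7 = -281.1 → no gain ✓.
Strong (own payoff 1968 − 49×14.7 = 1247.7): to t=0 gives 332 → no gain ✓; to t=10.7 gives 1684 − 49×10.7 = 1159.7 → no gain ✓.
6 of the 6 constraints hold; this profile is a separating equilibrium.

6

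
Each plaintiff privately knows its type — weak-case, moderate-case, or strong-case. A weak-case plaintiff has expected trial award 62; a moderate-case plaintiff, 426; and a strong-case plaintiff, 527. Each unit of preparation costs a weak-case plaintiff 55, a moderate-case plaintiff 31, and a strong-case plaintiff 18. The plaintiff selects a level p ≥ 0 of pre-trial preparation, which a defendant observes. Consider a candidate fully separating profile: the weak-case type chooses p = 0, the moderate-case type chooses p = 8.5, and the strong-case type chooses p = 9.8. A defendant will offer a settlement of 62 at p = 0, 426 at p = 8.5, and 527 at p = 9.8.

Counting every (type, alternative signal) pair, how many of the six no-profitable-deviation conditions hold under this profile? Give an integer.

Weak-case (own payoff 62): to p=8.5 gives 426 − 55×8.5 = -41.5 → no gain ✓; to p=9.8 gives 527 − 55×9.8 = -12 → no gain ✓.
Strong-case (own payoff 527 − 18×9.8 = 350.6): to p=0 gives 62 → no gain ✓; to p=8.5 gives 426 − 18×8.5 = 273 → no gain ✓.
Moderate-case (own payoff 426 − 31×8.5 = 162.5): to p=0 gives 62 → no gain ✓; to p=9.8 gives 527 − 31×9.8 = 223.2 → profitable ✗.
5 of the 6 constraints hold; not an equilibrium.

5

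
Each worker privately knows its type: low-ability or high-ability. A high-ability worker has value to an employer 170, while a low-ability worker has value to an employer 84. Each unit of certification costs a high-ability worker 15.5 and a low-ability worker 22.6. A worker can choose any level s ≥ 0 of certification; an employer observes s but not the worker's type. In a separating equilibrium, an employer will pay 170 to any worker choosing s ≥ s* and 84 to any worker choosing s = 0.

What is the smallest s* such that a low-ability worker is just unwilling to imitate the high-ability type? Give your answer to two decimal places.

3.81

A low-ability worker choosing s = 0 receives 84.
Imitating at s* instead would pay 170 at cost 22.6·s*, netting 170 − 22.6·s*.
Indifference: 84 = 170 − 22.6·s*, so s* = (170 − 84) / 22.6 ≈ 3.81.
This is the low-ability type's binding incentive-compatibility constraint; any s ≥ 3.81 sustains separation on that side.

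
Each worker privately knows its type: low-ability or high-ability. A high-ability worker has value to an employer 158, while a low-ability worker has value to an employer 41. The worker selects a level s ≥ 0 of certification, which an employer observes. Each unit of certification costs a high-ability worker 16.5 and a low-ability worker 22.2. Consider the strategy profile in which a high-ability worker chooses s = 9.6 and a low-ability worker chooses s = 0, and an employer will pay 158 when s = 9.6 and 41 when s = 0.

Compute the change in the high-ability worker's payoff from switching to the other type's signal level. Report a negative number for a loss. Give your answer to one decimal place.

Playing s = 9.6 the high-ability worker receives 158 − 16.5 × 9.6 = -0.4.
Deviating to s = 0 yields 41 instead.
Gain from deviating: 41 − (-0.4) = 41.4.
The gain is positive, so the high-ability type's incentive-compatibility constraint is violated — this profile is not a separating equilibrium.

41.4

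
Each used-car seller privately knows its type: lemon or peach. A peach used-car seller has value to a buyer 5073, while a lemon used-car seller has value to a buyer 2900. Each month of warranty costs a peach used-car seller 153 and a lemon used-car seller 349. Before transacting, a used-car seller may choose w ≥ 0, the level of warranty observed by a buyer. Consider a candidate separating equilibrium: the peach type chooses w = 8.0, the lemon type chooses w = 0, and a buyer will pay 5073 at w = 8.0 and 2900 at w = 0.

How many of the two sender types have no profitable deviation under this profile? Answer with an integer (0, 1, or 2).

2

Lemon type: stay at 0 → 2900; mimic → 5073 − 349 × 8.0 = 2281. IC holds (2900 ≥ 2281).
Peach type: signal → 5073 − 153 × 8.0 = 3849; deviate to 0 → 2900. IC holds (3849 ≥ 2900).
2 of 2 constraints hold, so this is a separating equilibrium.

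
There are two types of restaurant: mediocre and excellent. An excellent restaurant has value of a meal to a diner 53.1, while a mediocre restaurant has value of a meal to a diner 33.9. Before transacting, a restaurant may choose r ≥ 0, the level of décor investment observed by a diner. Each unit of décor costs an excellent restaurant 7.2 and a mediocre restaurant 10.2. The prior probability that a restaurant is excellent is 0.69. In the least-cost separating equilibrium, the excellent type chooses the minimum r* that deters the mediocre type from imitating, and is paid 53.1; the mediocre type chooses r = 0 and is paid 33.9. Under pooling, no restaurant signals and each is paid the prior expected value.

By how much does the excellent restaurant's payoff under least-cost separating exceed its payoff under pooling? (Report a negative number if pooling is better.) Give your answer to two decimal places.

Least-cost separating signal: r* solves 33.9 = 53.1 − 10.2·r*, so r* = (53.1 − 33.9)/10.2 ≈ 1.8824.
Excellent type's separating payoff: 53.1 − 7.2 × r* = 53.1 − 7.2 × (53.1 − 33.9)/10.2 = 53.1 − 138.24/10.2 ≈ 39.5471.
Pooling payoff: 0.69 × 53.1 + 0.31 × 33.9 = 47.148.
Difference: 39.5471 − 47.148 = -7.6009, i.e. -7.60 to two decimal places.
The excellent type would prefer the pooling outcome.

-7.60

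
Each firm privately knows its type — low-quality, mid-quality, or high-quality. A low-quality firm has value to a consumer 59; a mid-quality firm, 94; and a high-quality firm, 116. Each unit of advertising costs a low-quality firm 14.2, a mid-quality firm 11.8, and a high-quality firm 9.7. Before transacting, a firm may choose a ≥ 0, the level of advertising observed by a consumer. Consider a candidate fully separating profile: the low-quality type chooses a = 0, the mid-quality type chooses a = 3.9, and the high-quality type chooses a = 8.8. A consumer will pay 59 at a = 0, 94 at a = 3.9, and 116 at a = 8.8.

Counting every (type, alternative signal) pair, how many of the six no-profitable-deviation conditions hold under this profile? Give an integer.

3

Mid-quality (own payoff 94 − 11.8×3.9 = 47.98): to a=0 gives 59 → profitable ✗; to a=8.8 gives 116 − 11.8×8.8 = 12.16 → no gain ✓.
High-quality (own payoff 116 − 9.7×8.8 = 30.64): to a=0 gives 59 → profitable ✗; to a=3.9 gives 94 − 9.7×3.9 = 56.17 → profitable ✗.
Low-quality (own payoff 59): to a=3.9 gives 94 − 14.2×3.9 = 38.62 → no gain ✓; to a=8.8 gives 116 − 14.2×8.8 = -8.96 → no gain ✓.
3 of the 6 constraints hold; not an equilibrium.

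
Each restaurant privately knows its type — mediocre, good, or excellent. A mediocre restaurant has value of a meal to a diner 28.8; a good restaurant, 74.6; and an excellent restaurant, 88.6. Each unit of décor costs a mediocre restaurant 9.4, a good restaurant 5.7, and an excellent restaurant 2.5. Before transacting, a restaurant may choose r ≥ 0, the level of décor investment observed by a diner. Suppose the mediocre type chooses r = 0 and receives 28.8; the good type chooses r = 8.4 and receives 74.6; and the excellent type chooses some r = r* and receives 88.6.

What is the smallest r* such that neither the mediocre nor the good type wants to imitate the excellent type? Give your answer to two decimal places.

10.86

Mediocre type (on-path payoff 28.8) won't mimic when 28.8 ≥ 88.6 − 9.4·r*, i.e. r* ≥ 6.36.
Good type (on-path payoff 74.6 − 5.7×8.4 = 26.72) won't mimic when 26.72 ≥ 88.6 − 5.7·r*, i.e. r* ≥ 10.86.
Both must hold, so r* = max(6.36, 10.86) = 10.86. The good type's constraint binds.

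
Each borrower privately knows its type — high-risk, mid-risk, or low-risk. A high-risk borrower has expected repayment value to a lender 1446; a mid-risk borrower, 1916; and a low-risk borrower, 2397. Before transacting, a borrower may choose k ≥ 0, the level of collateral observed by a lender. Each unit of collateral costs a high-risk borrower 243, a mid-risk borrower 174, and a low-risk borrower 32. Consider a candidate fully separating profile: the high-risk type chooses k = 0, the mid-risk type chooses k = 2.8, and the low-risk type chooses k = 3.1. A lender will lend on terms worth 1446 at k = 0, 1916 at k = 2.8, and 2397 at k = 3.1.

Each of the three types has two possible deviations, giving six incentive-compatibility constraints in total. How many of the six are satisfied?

Mid-risk (own payoff 1916 − 174×2.8 = 1428.8): to k=0 gives 1446 → profitable ✗; to k=3.1 gives 2397 − 174×3.1 = 1857.6 → profitable ✗.
High-risk (own payoff 1446): to k=2.8 gives 1916 − 243×2.8 = 1235.6 → no gain ✓; to k=3.1 gives 2397 − 243×3.1 = 1643.7 → profitable ✗.
Low-risk (own payoff 2397 − 32×3.1 = 2297.8): to k=0 gives 1446 → no gain ✓; to k=2.8 gives 1916 − 32×2.8 = 1826.4 → no gain ✓.
3 of the 6 constraints hold; not an equilibrium.

3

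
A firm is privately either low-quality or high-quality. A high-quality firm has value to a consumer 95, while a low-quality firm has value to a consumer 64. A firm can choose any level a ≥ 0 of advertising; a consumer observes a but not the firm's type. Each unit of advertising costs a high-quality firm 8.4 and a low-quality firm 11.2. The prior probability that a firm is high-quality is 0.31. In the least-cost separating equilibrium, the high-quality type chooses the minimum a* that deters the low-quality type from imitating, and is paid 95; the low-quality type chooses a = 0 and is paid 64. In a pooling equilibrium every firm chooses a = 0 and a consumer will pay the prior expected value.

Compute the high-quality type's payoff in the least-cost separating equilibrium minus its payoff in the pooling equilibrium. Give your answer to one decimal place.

-1.9

Least-cost separating signal: a* solves 64 = 95 − 11.2·a*, so a* = (95 − 64)/11.2 ≈ 2.7679.
High-quality type's separating payoff: 95 − 8.4 × a* = 95 − 8.4 × (95 − 64)/11.2 = 95 − 260.4/11.2 = 71.75.
Pooling payoff: 0.31 × 95 + 0.69 × 64 = 73.61.
Difference: 71.75 − 73.61 = -1.86, i.e. -1.9 to one decimal place.
The high-quality type would prefer the pooling outcome.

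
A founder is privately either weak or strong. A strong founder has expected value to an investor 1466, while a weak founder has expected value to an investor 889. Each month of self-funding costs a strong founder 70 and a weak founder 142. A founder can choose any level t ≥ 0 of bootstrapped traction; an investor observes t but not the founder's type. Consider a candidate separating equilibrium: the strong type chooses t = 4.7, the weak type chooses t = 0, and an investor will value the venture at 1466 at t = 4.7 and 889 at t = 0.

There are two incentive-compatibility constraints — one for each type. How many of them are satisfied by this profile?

2

Strong type: signal → 1466 − 70 × 4.7 = 1137; deviate to 0 → 889. IC holds (1137 ≥ 889).
Weak type: stay at 0 → 889; mimic → 1466 − 142 × 4.7 = 798.6. IC holds (889 ≥ 798.6).
2 of 2 constraints hold, so this is a separating equilibrium.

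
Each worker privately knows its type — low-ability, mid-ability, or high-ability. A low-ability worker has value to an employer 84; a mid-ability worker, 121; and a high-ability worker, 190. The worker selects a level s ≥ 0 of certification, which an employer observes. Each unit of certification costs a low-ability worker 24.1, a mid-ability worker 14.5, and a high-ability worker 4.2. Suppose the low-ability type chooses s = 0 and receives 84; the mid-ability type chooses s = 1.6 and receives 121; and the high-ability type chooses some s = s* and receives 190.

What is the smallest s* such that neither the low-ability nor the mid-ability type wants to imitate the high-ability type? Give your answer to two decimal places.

Mid-ability type (on-path payoff 121 − 14.5×1.6 = 97.8) won't mimic when 97.8 ≥ 190 − 14.5·s*, i.e. s* ≥ 6.36.
Low-ability type (on-path payoff 84) won't mimic when 84 ≥ 190 − 24.1·s*, i.e. s* ≥ 4.40.
Both must hold, so s* = max(4.40, 6.36) = 6.36. The mid-ability type's constraint binds.

6.36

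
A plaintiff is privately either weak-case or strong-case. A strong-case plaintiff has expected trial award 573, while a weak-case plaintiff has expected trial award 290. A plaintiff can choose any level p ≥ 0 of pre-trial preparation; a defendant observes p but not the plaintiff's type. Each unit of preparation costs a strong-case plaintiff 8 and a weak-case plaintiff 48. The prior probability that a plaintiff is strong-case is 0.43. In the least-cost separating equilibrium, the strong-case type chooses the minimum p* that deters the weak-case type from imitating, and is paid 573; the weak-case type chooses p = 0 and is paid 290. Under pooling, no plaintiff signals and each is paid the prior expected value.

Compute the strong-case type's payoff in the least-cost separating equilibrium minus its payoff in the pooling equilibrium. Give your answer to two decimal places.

114.14

Least-cost separating signal: p* solves 290 = 573 − 48·p*, so p* = (573 − 290)/48 ≈ 5.8958.
Strong-case type's separating payoff: 573 − 8 × p* = 573 − 8 × (573 − 290)/48 = 573 − 2264/48 ≈ 525.8333.
Pooling payoff: 0.43 × 573 + 0.57 × 290 = 411.69.
Difference: 525.8333 − 411.69 = 114.1433, i.e. 114.14 to two decimal places.
The strong-case type prefers to separate.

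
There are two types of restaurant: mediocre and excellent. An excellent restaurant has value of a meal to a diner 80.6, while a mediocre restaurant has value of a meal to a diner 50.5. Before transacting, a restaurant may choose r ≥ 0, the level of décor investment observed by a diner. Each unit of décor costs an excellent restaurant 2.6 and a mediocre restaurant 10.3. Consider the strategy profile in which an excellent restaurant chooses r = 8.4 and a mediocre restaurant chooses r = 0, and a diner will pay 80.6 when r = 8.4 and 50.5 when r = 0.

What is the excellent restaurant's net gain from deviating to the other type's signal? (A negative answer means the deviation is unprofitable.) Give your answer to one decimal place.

Playing r = 8.4 the excellent restaurant receives 80.6 − 2.6 × 8.4 = 58.76.
Deviating to r = 0 yields 50.5 instead.
Gain from deviating: 50.5 − 58.76 = -8.26, i.e. -8.3 to one decimal place.
The gain is negative, so the excellent type's incentive-compatibility constraint is satisfied.

-8.3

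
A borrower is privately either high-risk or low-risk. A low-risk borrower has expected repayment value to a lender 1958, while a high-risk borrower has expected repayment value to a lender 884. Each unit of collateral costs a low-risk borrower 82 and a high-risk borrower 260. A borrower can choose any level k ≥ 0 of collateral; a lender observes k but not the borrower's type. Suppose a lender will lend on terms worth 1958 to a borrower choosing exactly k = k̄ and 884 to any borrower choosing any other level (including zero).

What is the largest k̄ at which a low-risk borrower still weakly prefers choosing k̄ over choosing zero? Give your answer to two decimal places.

13.10

Choosing k̄ yields the low-risk type 1958 − 82·k̄; choosing zero yields 884.
The low-risk type is indifferent at 1958 − 82·k̄ = 884, i.e. k̄ = (1958 − 884) / 82 ≈ 13.10.
For any k̄ above 13.10 the low-risk type would rather pool at zero, so separation collapses.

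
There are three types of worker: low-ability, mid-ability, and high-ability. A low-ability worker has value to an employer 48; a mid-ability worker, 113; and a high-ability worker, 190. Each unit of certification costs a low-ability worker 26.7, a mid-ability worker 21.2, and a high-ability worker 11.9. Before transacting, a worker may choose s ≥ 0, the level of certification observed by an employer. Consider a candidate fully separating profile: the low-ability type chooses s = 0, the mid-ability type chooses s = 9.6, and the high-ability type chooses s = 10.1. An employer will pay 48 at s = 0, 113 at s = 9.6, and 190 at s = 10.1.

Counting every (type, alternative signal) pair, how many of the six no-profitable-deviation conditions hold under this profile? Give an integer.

4

Mid-ability (own payoff 113 − 21.2×9.6 = -90.52): to s=0 gives 48 → profitable ✗; to s=10.1 gives 190 − 21.2×10.1 = -24.12 → profitable ✗.
High-ability (own payoff 190 − 11.9×10.1 = 69.81): to s=0 gives 48 → no gain ✓; to s=9.6 gives 113 − 11.9×9.6 = -1.24 → no gain ✓.
Low-ability (own payoff 48): to s=9.6 gives 113 − 26.7×9.6 = -143.32 → no gain ✓; to s=10.1 gives 190 − 26.7×10.1 = -79.67 → no gain ✓.
4 of the 6 constraints hold; not an equilibrium.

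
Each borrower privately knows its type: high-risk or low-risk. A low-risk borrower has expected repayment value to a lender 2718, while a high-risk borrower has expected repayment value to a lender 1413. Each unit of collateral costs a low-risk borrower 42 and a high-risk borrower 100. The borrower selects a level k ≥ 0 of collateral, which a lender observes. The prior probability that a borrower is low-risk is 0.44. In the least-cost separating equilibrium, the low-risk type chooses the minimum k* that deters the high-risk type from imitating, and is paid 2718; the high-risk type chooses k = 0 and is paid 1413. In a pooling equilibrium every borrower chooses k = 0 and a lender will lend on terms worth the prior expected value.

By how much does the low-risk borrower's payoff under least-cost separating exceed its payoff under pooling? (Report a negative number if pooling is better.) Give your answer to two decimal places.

Least-cost separating signal: k* solves 1413 = 2718 − 100·k*, so k* = (2718 − 1413)/100 = 13.05.
Low-risk type's separating payoff: 2718 − 42 × k* = 2718 − 42 × (2718 − 1413)/100 = 2718 − 54810/100 = 2169.9.
Pooling payoff: 0.44 × 2718 + 0.56 × 1413 = 1987.2.
Difference: 2169.9 − 1987.2 = 182.70.
The low-risk type prefers to separate.

182.70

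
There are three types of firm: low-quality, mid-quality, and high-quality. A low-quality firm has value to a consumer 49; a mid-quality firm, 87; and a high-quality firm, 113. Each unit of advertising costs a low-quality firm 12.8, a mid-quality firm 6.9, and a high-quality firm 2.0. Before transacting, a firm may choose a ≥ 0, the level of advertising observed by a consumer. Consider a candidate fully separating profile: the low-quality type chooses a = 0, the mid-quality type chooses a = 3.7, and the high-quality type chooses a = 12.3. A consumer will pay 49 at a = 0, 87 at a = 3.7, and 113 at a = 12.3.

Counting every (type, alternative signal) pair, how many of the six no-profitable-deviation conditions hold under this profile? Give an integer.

Low-quality (own payoff 49): to a=3.7 gives 87 − 12.8×3.7 = 39.64 → no gain ✓; to a=12.3 gives 113 − 12.8×12.3 = -44.44 → no gain ✓.
Mid-quality (own payoff 87 − 6.9×3.7 = 61.47): to a=0 gives 49 → no gain ✓; to a=12.3 gives 113 − 6.9×12.3 = 28.13 → no gain ✓.
High-quality (own payoff 113 − 2.0×12.3 = 88.4): to a=0 gives 49 → no gain ✓; to a=3.7 gives 87 − 2.0×3.7 = 79.6 → no gain ✓.
6 of the 6 constraints hold; this profile is a separating equilibrium.

6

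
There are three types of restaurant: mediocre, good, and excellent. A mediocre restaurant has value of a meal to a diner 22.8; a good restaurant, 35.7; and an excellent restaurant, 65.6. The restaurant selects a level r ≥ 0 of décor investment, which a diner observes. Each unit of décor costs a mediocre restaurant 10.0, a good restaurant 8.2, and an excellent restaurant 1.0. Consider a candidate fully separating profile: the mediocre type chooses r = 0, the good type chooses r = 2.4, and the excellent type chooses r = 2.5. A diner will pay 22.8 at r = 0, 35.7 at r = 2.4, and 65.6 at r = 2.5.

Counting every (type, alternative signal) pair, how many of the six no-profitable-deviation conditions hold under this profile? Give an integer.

Good (own payoff 35.7 − 8.2×2.4 = 16.02): to r=0 gives 22.8 → profitable ✗; to r=2.5 gives 65.6 − 8.2×2.5 = 45.1 → profitable ✗.
Mediocre (own payoff 22.8): to r=2.4 gives 35.7 − 10.0×2.4 = 11.7 → no gain ✓; to r=2.5 gives 65.6 − 10.0×2.5 = 40.6 → profitable ✗.
Excellent (own payoff 65.6 − 1.0×2.5 = 63.1): to r=0 gives 22.8 → no gain ✓; to r=2.4 gives 35.7 − 1.0×2.4 = 33.3 → no gain ✓.
3 of the 6 constraints hold; not an equilibrium.

3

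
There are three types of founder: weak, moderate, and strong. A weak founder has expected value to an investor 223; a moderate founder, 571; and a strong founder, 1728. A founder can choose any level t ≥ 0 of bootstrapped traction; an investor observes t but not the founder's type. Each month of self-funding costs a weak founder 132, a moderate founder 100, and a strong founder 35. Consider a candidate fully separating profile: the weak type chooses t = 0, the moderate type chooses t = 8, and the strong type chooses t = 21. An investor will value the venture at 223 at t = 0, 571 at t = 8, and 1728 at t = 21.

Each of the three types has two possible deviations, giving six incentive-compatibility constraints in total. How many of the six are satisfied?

Strong (own payoff 1728 − 35×21 = 993): to t=0 gives 223 → no gain ✓; to t=8 gives 571 − 35×8 = 291 → no gain ✓.
Moderate (own payoff 571 − 100×8 = -229): to t=0 gives 223 → profitable ✗; to t=21 gives 1728 − 100×21 = -372 → no gain ✓.
Weak (own payoff 223): to t=8 gives 571 − 132×8 = -485 → no gain ✓; to t=21 gives 1728 − 132×21 = -1044 → no gain ✓.
5 of the 6 constraints hold; not an equilibrium.

5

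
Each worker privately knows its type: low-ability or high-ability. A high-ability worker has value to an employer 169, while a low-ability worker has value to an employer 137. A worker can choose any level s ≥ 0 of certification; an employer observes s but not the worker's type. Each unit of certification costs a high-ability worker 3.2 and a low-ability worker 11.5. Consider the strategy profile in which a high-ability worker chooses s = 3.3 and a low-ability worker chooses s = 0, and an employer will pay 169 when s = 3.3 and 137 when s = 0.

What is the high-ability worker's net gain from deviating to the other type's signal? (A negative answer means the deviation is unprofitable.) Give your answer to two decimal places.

-21.44

Playing s = 3.3 the high-ability worker receives 169 − 3.2 × 3.3 = 158.44.
Deviating to s = 0 yields 137 instead.
Gain from deviating: 137 − 158.44 = -21.44.
The gain is negative, so the high-ability type's incentive-compatibility constraint is satisfied.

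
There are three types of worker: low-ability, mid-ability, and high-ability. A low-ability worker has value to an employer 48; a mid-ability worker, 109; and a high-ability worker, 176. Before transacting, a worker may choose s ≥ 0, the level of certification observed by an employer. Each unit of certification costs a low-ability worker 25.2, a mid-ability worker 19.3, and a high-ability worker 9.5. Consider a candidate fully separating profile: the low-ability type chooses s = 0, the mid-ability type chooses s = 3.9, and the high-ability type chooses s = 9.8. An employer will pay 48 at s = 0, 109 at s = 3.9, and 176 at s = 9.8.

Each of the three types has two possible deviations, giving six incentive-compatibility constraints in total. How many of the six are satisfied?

5

Mid-ability (own payoff 109 − 19.3×3.9 = 33.73): to s=0 gives 48 → profitable ✗; to s=9.8 gives 176 − 19.3×9.8 = -13.14 → no gain ✓.
High-ability (own payoff 176 − 9.5×9.8 = 82.9): to s=0 gives 48 → no gain ✓; to s=3.9 gives 109 − 9.5×3.9 = 71.95 → no gain ✓.
Low-ability (own payoff 48): to s=3.9 gives 109 − 25.2×3.9 = 10.72 → no gain ✓; to s=9.8 gives 176 − 25.2×9.8 = -70.96 → no gain ✓.
5 of the 6 constraints hold; not an equilibrium.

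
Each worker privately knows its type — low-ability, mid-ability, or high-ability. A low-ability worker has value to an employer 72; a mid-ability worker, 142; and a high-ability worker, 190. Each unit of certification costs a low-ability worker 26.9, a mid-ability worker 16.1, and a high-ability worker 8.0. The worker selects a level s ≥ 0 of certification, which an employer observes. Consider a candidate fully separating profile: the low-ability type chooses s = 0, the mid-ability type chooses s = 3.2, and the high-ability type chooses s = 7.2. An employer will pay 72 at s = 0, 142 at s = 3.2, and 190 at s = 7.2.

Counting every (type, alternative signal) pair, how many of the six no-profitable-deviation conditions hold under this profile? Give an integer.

Low-ability (own payoff 72): to s=3.2 gives 142 − 26.9×3.2 = 55.92 → no gain ✓; to s=7.2 gives 190 − 26.9×7.2 = -3.68 → no gain ✓.
Mid-ability (own payoff 142 − 16.1×3.2 = 90.48): to s=0 gives 72 → no gain ✓; to s=7.2 gives 190 − 16.1×7.2 = 74.08 → no gain ✓.
High-ability (own payoff 190 − 8.0×7.2 = 132.4): to s=0 gives 72 → no gain ✓; to s=3.2 gives 142 − 8.0×3.2 = 116.4 → no gain ✓.
6 of the 6 constraints hold; this profile is a separating equilibrium.

6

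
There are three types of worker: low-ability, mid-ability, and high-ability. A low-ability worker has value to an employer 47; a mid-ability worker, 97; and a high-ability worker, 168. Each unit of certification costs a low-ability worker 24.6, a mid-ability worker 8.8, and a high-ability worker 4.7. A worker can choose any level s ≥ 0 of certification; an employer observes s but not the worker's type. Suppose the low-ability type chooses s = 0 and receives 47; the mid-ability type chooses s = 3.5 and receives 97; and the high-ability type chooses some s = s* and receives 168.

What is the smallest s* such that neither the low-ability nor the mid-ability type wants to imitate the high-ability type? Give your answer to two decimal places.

Mid-ability type (on-path payoff 97 − 8.8×3.5 = 66.2) won't mimic when 66.2 ≥ 168 − 8.8·s*, i.e. s* ≥ 11.57.
Low-ability type (on-path payoff 47) won't mimic when 47 ≥ 168 − 24.6·s*, i.e. s* ≥ 4.92.
Both must hold, so s* = max(4.92, 11.57) = 11.57. The mid-ability type's constraint binds.

11.57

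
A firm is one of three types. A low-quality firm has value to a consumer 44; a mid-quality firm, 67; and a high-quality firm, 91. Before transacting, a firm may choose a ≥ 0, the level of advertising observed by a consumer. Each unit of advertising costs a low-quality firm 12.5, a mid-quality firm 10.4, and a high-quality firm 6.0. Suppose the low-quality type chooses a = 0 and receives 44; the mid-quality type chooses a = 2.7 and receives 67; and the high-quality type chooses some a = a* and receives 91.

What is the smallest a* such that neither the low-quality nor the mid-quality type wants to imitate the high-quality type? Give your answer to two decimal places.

Mid-quality type (on-path payoff 67 − 10.4×2.7 = 38.92) won't mimic when 38.92 ≥ 91 − 10.4·a*, i.e. a* ≥ 5.01.
Low-quality type (on-path payoff 44) won't mimic when 44 ≥ 91 − 12.5·a*, i.e. a* ≥ 3.76.
Both must hold, so a* = max(3.76, 5.01) = 5.01. The mid-quality type's constraint binds.

5.01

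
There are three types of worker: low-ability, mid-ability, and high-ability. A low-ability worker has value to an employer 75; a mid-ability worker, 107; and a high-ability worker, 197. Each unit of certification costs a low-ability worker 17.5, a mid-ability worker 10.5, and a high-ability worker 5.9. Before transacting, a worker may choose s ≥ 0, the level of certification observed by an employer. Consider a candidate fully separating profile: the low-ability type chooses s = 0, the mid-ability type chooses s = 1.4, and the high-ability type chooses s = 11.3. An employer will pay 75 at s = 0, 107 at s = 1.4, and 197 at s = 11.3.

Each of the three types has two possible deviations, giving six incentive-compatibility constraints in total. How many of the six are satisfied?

5

Mid-ability (own payoff 107 − 10.5×1.4 = 92.3): to s=0 gives 75 → no gain ✓; to s=11.3 gives 197 − 10.5×11.3 = 78.35 → no gain ✓.
Low-ability (own payoff 75): to s=1.4 gives 107 − 17.5×1.4 = 82.5 → profitable ✗; to s=11.3 gives 197 − 17.5×11.3 = -0.75 → no gain ✓.
High-ability (own payoff 197 − 5.9×11.3 = 130.33): to s=0 gives 75 → no gain ✓; to s=1.4 gives 107 − 5.9×1.4 = 98.74 → no gain ✓.
5 of the 6 constraints hold; not an equilibrium.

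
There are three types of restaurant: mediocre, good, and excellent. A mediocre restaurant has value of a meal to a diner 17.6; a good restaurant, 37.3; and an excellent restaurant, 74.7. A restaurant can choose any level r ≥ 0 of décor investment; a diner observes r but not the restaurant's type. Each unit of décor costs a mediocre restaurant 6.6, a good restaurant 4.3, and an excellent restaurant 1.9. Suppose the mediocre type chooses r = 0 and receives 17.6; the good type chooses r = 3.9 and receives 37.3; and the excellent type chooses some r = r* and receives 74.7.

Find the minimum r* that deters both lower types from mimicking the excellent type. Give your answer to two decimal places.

12.60

Mediocre type (on-path payoff 17.6) won't mimic when 17.6 ≥ 74.7 − 6.6·r*, i.e. r* ≥ 8.65.
Good type (on-path payoff 37.3 − 4.3×3.9 = 20.53) won't mimic when 20.53 ≥ 74.7 − 4.3·r*, i.e. r* ≥ 12.60.
Both must hold, so r* = max(8.65, 12.60) = 12.60. The good type's constraint binds.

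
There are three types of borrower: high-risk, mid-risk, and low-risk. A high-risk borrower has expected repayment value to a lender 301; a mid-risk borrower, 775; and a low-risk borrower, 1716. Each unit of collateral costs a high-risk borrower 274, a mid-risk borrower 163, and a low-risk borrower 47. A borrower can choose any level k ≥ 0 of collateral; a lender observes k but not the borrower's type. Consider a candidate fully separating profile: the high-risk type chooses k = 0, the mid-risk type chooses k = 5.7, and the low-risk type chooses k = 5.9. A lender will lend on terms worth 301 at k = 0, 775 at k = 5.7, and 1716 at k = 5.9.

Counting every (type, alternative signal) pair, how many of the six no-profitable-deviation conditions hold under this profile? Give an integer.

Mid-risk (own payoff 775 − 163×5.7 = -154.1): to k=0 gives 301 → profitable ✗; to k=5.9 gives 1716 − 163×5.9 = 754.3 → profitable ✗.
High-risk (own payoff 301): to k=5.7 gives 775 − 274×5.7 = -786.8 → no gain ✓; to k=5.9 gives 1716 − 274×5.9 = 99.4 → no gain ✓.
Low-risk (own payoff 1716 − 47×5.9 = 1438.7): to k=0 gives 301 → no gain ✓; to k=5.7 gives 775 − 47×5.7 = 507.1 → no gain ✓.
4 of the 6 constraints hold; not an equilibrium.

4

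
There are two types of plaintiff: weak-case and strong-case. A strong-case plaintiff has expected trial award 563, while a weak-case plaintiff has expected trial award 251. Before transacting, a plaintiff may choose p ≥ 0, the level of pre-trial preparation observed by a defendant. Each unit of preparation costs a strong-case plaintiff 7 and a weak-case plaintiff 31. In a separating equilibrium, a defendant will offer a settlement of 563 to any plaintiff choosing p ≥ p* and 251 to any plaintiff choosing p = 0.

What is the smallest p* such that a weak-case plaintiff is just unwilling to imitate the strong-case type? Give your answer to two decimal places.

A weak-case plaintiff choosing p = 0 receives 251.
Imitating at p* instead would pay 563 at cost 31·p*, netting 563 − 31·p*.
Indifference: 251 = 563 − 31·p*, so p* = (563 − 251) / 31 ≈ 10.06.
At p* the weak-case type's incentive constraint just binds; the strong-case type strictly prefers p* since its per-unit cost is lower.

10.06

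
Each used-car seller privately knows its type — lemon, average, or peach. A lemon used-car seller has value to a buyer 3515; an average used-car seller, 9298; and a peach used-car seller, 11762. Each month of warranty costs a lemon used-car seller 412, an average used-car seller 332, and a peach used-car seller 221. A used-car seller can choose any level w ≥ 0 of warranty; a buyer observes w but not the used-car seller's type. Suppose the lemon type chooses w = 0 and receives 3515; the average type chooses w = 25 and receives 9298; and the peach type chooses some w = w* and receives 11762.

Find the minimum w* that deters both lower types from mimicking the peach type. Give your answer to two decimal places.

32.42

Average type (on-path payoff 9298 − 332×25 = 998) won't mimic when 998 ≥ 11762 − 332·w*, i.e. w* ≥ 32.42.
Lemon type (on-path payoff 3515) won't mimic when 3515 ≥ 11762 − 412·w*, i.e. w* ≥ 20.02.
Both must hold, so w* = max(20.02, 32.42) = 32.42. The average type's constraint binds.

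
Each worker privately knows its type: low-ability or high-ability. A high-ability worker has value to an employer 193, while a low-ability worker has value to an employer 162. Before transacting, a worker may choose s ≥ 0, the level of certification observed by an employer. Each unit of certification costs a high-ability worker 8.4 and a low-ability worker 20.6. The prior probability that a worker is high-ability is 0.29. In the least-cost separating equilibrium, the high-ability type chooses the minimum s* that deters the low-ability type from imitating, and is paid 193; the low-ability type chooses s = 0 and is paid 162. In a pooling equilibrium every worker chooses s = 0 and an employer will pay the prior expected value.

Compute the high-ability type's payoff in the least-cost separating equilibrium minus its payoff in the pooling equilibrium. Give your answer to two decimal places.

9.37

Least-cost separating signal: s* solves 162 = 193 − 20.6·s*, so s* = (193 − 162)/20.6 ≈ 1.5049.
High-ability type's separating payoff: 193 − 8.4 × s* = 193 − 8.4 × (193 − 162)/20.6 = 193 − 260.4/20.6 ≈ 180.3592.
Pooling payoff: 0.29 × 193 + 0.71 × 162 = 170.99.
Difference: 180.3592 − 170.99 = 9.3692, i.e. 9.37 to two decimal places.
The high-ability type prefers to separate.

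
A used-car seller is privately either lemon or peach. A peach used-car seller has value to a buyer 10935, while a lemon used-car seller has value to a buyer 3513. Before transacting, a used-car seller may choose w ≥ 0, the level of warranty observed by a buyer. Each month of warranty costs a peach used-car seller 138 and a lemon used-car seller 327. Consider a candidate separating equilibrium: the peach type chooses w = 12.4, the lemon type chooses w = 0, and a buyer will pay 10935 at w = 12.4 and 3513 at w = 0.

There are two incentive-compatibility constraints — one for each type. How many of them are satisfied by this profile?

Lemon type: stay at 0 → 3513; mimic → 10935 − 327 × 12.4 = 6880.2. IC fails (3513 < 6880.2).
Peach type: signal → 10935 − 138 × 12.4 = 9223.8; deviate to 0 → 3513. IC holds (9223.8 ≥ 3513).
1 of 2 constraints hold, so this profile is not an equilibrium.

1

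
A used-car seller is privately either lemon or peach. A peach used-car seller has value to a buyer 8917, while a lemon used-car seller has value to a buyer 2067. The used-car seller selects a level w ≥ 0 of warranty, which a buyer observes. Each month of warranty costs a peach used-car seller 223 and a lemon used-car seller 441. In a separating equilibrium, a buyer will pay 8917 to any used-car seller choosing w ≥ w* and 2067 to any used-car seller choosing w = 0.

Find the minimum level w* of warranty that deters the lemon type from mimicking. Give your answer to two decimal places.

A lemon used-car seller choosing w = 0 receives 2067.
Imitating at w* instead would pay 8917 at cost 441·w*, netting 8917 − 441·w*.
Indifference: 2067 = 8917 − 441·w*, so w* = (8917 − 2067) / 441 ≈ 15.53.
This is the lemon type's binding incentive-compatibility constraint; any w ≥ 15.53 sustains separation on that side.

15.53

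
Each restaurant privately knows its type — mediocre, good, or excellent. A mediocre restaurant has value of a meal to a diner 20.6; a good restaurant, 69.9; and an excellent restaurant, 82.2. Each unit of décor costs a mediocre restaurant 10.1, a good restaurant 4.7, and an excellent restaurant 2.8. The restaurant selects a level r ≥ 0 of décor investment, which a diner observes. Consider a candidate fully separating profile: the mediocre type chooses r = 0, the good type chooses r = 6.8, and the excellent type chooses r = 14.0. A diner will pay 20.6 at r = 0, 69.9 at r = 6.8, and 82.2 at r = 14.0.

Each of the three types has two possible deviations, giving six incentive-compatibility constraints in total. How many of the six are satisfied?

Good (own payoff 69.9 − 4.7×6.8 = 37.94): to r=0 gives 20.6 → no gain ✓; to r=14.0 gives 82.2 − 4.7×14.0 = 16.4 → no gain ✓.
Excellent (own payoff 82.2 − 2.8×14.0 = 43): to r=0 gives 20.6 → no gain ✓; to r=6.8 gives 69.9 − 2.8×6.8 = 50.86 → profitable ✗.
Mediocre (own payoff 20.6): to r=6.8 gives 69.9 − 10.1×6.8 = 1.22 → no gain ✓; to r=14.0 gives 82.2 − 10.1×14.0 = -59.2 → no gain ✓.
5 of the 6 constraints hold; not an equilibrium.

5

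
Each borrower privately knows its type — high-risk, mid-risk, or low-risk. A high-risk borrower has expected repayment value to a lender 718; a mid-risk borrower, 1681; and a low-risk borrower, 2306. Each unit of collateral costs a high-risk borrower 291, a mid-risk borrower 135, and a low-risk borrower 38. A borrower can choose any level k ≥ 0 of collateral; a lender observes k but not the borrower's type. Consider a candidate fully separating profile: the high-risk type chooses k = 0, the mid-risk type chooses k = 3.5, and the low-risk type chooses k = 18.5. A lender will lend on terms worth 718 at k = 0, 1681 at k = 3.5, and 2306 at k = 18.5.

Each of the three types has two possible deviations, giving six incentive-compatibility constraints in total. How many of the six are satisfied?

6

High-risk (own payoff 718): to k=3.5 gives 1681 − 291×3.5 = 662.5 → no gain ✓; to k=18.5 gives 2306 − 291×18.5 = -3077.5 → no gain ✓.
Low-risk (own payoff 2306 − 38×18.5 = 1603): to k=0 gives 718 → no gain ✓; to k=3.5 gives 1681 − 38×3.5 = 1548 → no gain ✓.
Mid-risk (own payoff 1681 − 135×3.5 = 1208.5): to k=0 gives 718 → no gain ✓; to k=18.5 gives 2306 − 135×18.5 = -191.5 → no gain ✓.
6 of the 6 constraints hold; this profile is a separating equilibrium.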